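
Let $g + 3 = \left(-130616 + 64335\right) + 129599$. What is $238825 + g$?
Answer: $302140$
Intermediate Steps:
$g = 63315$ ($g = -3 + \left(\left(-130616 + 64335\right) + 129599\right) = -3 + \left(-66281 + 129599\right) = -3 + 63318 = 63315$)
$238825 + g = 238825 + 63315 = 302140$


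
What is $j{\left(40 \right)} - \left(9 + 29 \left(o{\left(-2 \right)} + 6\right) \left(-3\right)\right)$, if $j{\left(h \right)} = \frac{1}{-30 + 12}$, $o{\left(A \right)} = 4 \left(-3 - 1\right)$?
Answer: $- \frac{15823}{18} \approx -879.06$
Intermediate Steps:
$o{\left(A \right)} = -16$ ($o{\left(A \right)} = 4 \left(-4\right) = -16$)
$j{\left(h \right)} = - \frac{1}{18}$ ($j{\left(h \right)} = \frac{1}{-18} = - \frac{1}{18}$)
$j{\left(40 \right)} - \left(9 + 29 \left(o{\left(-2 \right)} + 6\right) \left(-3\right)\right) = - \frac{1}{18} - \left(9 + 29 \left(-16 + 6\right) \left(-3\right)\right) = - \frac{1}{18} - \left(9 + 29 \left(\left(-10\right) \left(-3\right)\right)\right) = - \frac{1}{18} - 879 = - \frac{15823}{18}$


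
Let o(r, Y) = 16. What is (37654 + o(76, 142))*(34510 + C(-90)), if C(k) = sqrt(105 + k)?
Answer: 1299991700 + 37670*sqrt(15) ≈ 1.3001e+9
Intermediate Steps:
(37654 + o(76, 142))*(34510 + C(-90)) = (37654 + 16)*(34510 + sqrt(105 - 90)) = 37670*(34510 + sqrt(15)) = 1299991700 + 37670*sqrt(15)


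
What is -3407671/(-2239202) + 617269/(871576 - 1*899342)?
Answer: -321893146588/15543420683 ≈ -20.709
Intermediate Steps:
-3407671/(-2239202) + 617269/(871576 - 1*899342) = -3407671*(-1/2239202) + 617269/(871576 - 899342) = 3407671/2239202 + 617269/(-27766) = 3407671/2239202 + 617269*(-1/27766) = 3407671/2239202 - 617269/27766 = -321893146588/15543420683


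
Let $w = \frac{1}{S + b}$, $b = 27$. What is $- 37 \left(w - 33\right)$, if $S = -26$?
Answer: $1184$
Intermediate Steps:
$w = 1$ ($w = \frac{1}{-26 + 27} = 1^{-1} = 1$)
$- 37 \left(w - 33\right) = - 37 \left(1 - 33\right) = \left(-37\right) \left(-32\right) = 1184$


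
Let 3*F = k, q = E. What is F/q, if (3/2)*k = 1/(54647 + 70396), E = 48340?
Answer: 1/27200603790 ≈ 3.6764e-11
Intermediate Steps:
q = 48340
k = 2/375129 (k = 2/(3*(54647 + 70396)) = (⅔)/125043 = (⅔)*(1/125043) = 2/375129 ≈ 5.3315e-6)
F = 2/1125387 (F = (⅓)*(2/375129) = 2/1125387 ≈ 1.7772e-6)
F/q = (2/1125387)/48340 = (2/1125387)*(1/48340) = 1/27200603790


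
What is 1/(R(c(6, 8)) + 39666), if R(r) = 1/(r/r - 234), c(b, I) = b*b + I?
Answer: 233/9242177 ≈ 2.5210e-5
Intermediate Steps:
c(b, I) = I + b**2 (c(b, I) = b**2 + I = I + b**2)
R(r) = -1/233 (R(r) = 1/(1 - 234) = 1/(-233) = -1/233)
1/(R(c(6, 8)) + 39666) = 1/(-1/233 + 39666) = 1/(9242177/233) = 233/9242177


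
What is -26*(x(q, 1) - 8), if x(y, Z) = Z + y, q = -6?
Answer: 338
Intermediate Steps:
-26*(x(q, 1) - 8) = -26*((1 - 6) - 8) = -26*(-5 - 8) = -26*(-13) = 338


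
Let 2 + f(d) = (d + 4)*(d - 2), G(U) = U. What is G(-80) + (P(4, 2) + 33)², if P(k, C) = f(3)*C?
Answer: 1769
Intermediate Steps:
f(d) = -2 + (-2 + d)*(4 + d) (f(d) = -2 + (d + 4)*(d - 2) = -2 + (4 + d)*(-2 + d) = -2 + (-2 + d)*(4 + d))
P(k, C) = 5*C (P(k, C) = (-10 + 3² + 2*3)*C = (-10 + 9 + 6)*C = 5*C)
G(-80) + (P(4, 2) + 33)² = -80 + (5*2 + 33)² = -80 + (10 + 33)² = -80 + 43² = -80 + 1849 = 1769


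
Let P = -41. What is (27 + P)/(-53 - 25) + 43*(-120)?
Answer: -201233/39 ≈ -5159.8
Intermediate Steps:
(27 + P)/(-53 - 25) + 43*(-120) = (27 - 41)/(-53 - 25) + 43*(-120) = -14/(-78) - 5160 = -14*(-1/78) - 5160 = 7/39 - 5160 = -201233/39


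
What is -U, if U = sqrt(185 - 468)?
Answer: -I*sqrt(283) ≈ -16.823*I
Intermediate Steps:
U = I*sqrt(283) (U = sqrt(-283) = I*sqrt(283) ≈ 16.823*I)
-U = -I*sqrt(283)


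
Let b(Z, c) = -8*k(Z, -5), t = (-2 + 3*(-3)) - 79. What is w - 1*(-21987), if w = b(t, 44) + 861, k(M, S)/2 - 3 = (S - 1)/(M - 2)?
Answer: 524376/23 ≈ 22799.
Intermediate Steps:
k(M, S) = 6 + 2*(-1 + S)/(-2 + M) (k(M, S) = 6 + 2*((S - 1)/(M - 2)) = 6 + 2*((-1 + S)/(-2 + M)) = 6 + 2*(-1 + S)/(-2 + M))
t = -90 (t = (-2 - 9) - 79 = -11 - 79 = -90)
b(Z, c) = -16*(-12 + 3*Z)/(-2 + Z) (b(Z, c) = -16*(-7 - 5 + 3*Z)/(-2 + Z) = -16*(-12 + 3*Z)/(-2 + Z))
w = 18675/23 (w = 48*(4 - 1*(-90))/(-2 - 90) + 861 = 48*(4 + 90)/(-92) + 861 = 48*(-1/92)*94 + 861 = -1128/23 + 861 = 18675/23 ≈ 811.96)
w - 1*(-21987) = 18675/23 - 1*(-21987) = 18675/23 + 21987 = 524376/23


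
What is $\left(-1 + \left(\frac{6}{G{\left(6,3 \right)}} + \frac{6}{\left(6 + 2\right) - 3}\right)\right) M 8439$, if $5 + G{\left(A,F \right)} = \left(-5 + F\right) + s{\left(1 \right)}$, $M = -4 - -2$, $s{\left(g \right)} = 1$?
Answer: $\frac{67512}{5} \approx 13502.0$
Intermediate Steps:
$M = -2$ ($M = -4 + 2 = -2$)
$G{\left(A,F \right)} = -9 + F$ ($G{\left(A,F \right)} = -5 + \left(\left(-5 + F\right) + 1\right) = -5 + \left(-4 + F\right) = -9 + F$)
$\left(-1 + \left(\frac{6}{G{\left(6,3 \right)}} + \frac{6}{\left(6 + 2\right) - 3}\right)\right) M 8439 = \left(-1 + \left(\frac{6}{-9 + 3} + \frac{6}{\left(6 + 2\right) - 3}\right)\right) \left(-2\right) 8439 = \left(-1 + \left(\frac{6}{-6} + \frac{6}{8 - 3}\right)\right) \left(-2\right) 8439 = \left(-1 + \left(6 \left(- \frac{1}{6}\right) + \frac{6}{5}\right)\right) \left(-2\right) 8439 = \left(-1 + \left(-1 + 6 \cdot \frac{1}{5}\right)\right) \left(-2\right) 8439 = \left(-1 + \left(-1 + \frac{6}{5}\right)\right) \left(-2\right) 8439 = \left(-1 + \frac{1}{5}\right) \left(-2\right) 8439 = \left(- \frac{4}{5}\right) \left(-2\right) 8439 = \frac{8}{5} \cdot 8439 = \frac{67512}{5}$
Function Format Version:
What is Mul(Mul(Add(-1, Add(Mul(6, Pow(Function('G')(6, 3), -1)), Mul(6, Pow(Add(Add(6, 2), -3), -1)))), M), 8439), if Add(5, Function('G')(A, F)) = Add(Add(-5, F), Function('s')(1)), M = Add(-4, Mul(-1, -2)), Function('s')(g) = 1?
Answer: Rational(67512, 5) ≈ 13502.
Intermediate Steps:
M = -2 (M = Add(-4, 2) = -2)
Function('G')(A, F) = Add(-9, F) (Function('G')(A, F) = Add(-5, Add(Add(-5, F), 1)) = Add(-5, Add(-4, F)) = Add(-9, F))
Mul(Mul(Add(-1, Add(Mul(6, Pow(Function('G')(6, 3), -1)), Mul(6, Pow(Add(Add(6, 2), -3), -1)))), M), 8439) = Mul(Mul(Add(-1, Add(Mul(6, Pow(Add(-9, 3), -1)), Mul(6, Pow(Add(Add(6, 2), -3), -1)))), -2), 8439) = Mul(Mul(Add(-1, Add(Mul(6, Pow(-6, -1)), Mul(6, Pow(Add(8, -3), -1)))), -2), 8439) = Mul(Mul(Add(-1, Add(Mul(6, Rational(-1, 6)), Mul(6, Pow(5, -1)))), -2), 8439) = Mul(Mul(Add(-1, Add(-1, Mul(6, Rational(1, 5)))), -2), 8439) = Mul(Mul(Add(-1, Add(-1, Rational(6, 5))), -2), 8439) = Mul(Mul(Add(-1, Rational(1, 5)), -2), 8439) = Mul(Mul(Rational(-4, 5), -2), 8439) = Mul(Rational(8, 5), 8439) = Rational(67512, 5)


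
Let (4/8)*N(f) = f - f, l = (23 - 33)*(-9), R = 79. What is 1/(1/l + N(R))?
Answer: 90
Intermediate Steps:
l = 90 (l = -10*(-9) = 90)
N(f) = 0 (N(f) = 2*(f - f) = 2*0 = 0)
1/(1/l + N(R)) = 1/(1/90 + 0) = 1/(1/90) = 90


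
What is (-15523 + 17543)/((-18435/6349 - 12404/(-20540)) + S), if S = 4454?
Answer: 32928136150/72567422367 ≈ 0.45376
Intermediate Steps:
(-15523 + 17543)/((-18435/6349 - 12404/(-20540)) + S) = (-15523 + 17543)/((-18435/6349 - 12404/(-20540)) + 4454) = 2020/((-18435*1/6349 - 12404*(-1/20540)) + 4454) = 2020/((-18435/6349 + 3101/5135) + 4454) = 2020/(-74975476/32602115 + 4454) = 2020/(145134844734/32602115) = 2020*(32602115/145134844734) = 32928136150/72567422367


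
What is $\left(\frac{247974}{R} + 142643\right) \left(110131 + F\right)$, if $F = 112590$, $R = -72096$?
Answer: $\frac{381734207865439}{12016} \approx 3.1769 \cdot 10^{10}$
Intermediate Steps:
$\left(\frac{247974}{R} + 142643\right) \left(110131 + F\right) = \left(\frac{247974}{-72096} + 142643\right) \left(110131 + 112590\right) = \left(247974 \left(- \frac{1}{72096}\right) + 142643\right) 222721 = \left(- \frac{41329}{12016} + 142643\right) 222721 = \frac{1713956959}{12016} \cdot 222721 = \frac{381734207865439}{12016}$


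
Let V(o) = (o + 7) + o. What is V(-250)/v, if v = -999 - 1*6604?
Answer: 493/7603 ≈ 0.064843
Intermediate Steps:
V(o) = 7 + 2*o (V(o) = (7 + o) + o = 7 + 2*o)
v = -7603 (v = -999 - 6604 = -7603)
V(-250)/v = (7 + 2*(-250))/(-7603) = (7 - 500)*(-1/7603) = -493*(-1/7603) = 493/7603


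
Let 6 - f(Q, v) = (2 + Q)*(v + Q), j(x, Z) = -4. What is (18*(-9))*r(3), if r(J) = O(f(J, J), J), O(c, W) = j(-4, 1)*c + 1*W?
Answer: -16038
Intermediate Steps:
f(Q, v) = 6 - (2 + Q)*(Q + v) (f(Q, v) = 6 - (2 + Q)*(v + Q) = 6 - (2 + Q)*(Q + v))
O(c, W) = W - 4*c (O(c, W) = -4*c + 1*W = -4*c + W = W - 4*c)
r(J) = -24 + 8*J² + 17*J (r(J) = J - 4*(6 - J² - 2*J - 2*J - J*J) = J - 4*(6 - J² - 2*J - 2*J - J²) = J - 4*(6 - 4*J - 2*J²) = J + (-24 + 8*J² + 16*J) = -24 + 8*J² + 17*J)
(18*(-9))*r(3) = (18*(-9))*(-24 + 8*3² + 17*3) = -162*(-24 + 8*9 + 51) = -162*(-24 + 72 + 51) = -162*99 = -16038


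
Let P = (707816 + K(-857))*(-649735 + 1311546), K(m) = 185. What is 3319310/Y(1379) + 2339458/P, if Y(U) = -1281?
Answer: -222186478572757816/85747001515413 ≈ -2591.2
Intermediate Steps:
P = 468562849811 (P = (707816 + 185)*(-649735 + 1311546) = 708001*661811 = 468562849811)
3319310/Y(1379) + 2339458/P = 3319310/(-1281) + 2339458/468562849811 = 3319310*(-1/1281) + 2339458*(1/468562849811) = -3319310/1281 + 2339458/468562849811 = -222186478572757816/85747001515413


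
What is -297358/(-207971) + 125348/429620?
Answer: 38454923217/22337125255 ≈ 1.7216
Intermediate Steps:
-297358/(-207971) + 125348/429620 = -297358*(-1/207971) + 125348*(1/429620) = 297358/207971 + 31337/107405 = 38454923217/22337125255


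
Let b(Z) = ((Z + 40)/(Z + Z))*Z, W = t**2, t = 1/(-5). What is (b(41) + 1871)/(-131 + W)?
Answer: -95575/6548 ≈ -14.596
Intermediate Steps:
t = -1/5 ≈ -0.20000
W = 1/25 (W = (-1/5)**2 = 1/25 ≈ 0.040000)
b(Z) = 20 + Z/2 (b(Z) = ((40 + Z)/((2*Z)))*Z = ((40 + Z)*(1/(2*Z)))*Z = ((40 + Z)/(2*Z))*Z = 20 + Z/2)
(b(41) + 1871)/(-131 + W) = ((20 + (1/2)*41) + 1871)/(-131 + 1/25) = ((20 + 41/2) + 1871)/(-3274/25) = (81/2 + 1871)*(-25/3274) = (3823/2)*(-25/3274) = -95575/6548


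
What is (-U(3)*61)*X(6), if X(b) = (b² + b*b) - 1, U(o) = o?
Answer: -12993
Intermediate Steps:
X(b) = -1 + 2*b² (X(b) = (b² + b²) - 1 = 2*b² - 1 = -1 + 2*b²)
(-U(3)*61)*X(6) = (-1*3*61)*(-1 + 2*6²) = (-3*61)*(-1 + 2*36) = -183*(-1 + 72) = -183*71 = -12993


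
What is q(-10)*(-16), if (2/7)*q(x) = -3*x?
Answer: -1680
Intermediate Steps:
q(x) = -21*x/2 (q(x) = 7*(-3*x)/2 = -21*x/2)
q(-10)*(-16) = -21/2*(-10)*(-16) = 105*(-16) = -1680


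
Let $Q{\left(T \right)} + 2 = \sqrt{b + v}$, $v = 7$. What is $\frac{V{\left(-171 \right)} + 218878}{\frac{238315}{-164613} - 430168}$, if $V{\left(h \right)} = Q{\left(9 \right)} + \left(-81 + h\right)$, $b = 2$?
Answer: $- \frac{35988846351}{70811483299} \approx -0.50823$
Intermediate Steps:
$Q{\left(T \right)} = 1$ ($Q{\left(T \right)} = -2 + \sqrt{2 + 7} = -2 + \sqrt{9} = -2 + 3 = 1$)
$V{\left(h \right)} = -80 + h$ ($V{\left(h \right)} = 1 + \left(-81 + h\right) = -80 + h$)
$\frac{V{\left(-171 \right)} + 218878}{\frac{238315}{-164613} - 430168} = \frac{\left(-80 - 171\right) + 218878}{\frac{238315}{-164613} - 430168} = \frac{-251 + 218878}{238315 \left(- \frac{1}{164613}\right) - 430168} = \frac{218627}{- \frac{238315}{164613} - 430168} = \frac{218627}{- \frac{70811483299}{164613}} = 218627 \left(- \frac{164613}{70811483299}\right) = - \frac{35988846351}{70811483299}$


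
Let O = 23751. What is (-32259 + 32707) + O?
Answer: 24199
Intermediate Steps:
(-32259 + 32707) + O = (-32259 + 32707) + 23751 = 448 + 23751 = 24199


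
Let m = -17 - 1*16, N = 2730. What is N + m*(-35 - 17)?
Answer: 4446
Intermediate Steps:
m = -33 (m = -17 - 16 = -33)
N + m*(-35 - 17) = 2730 - 33*(-35 - 17) = 2730 - 33*(-52) = 2730 + 1716 = 4446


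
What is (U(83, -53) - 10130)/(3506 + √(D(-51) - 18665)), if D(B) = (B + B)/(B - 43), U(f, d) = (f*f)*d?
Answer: -30916975577/289301448 + 375247*I*√10307147/289301448 ≈ -106.87 + 4.1642*I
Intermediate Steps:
U(f, d) = d*f² (U(f, d) = f²*d = d*f²)
D(B) = 2*B/(-43 + B) (D(B) = (2*B)/(-43 + B) = 2*B/(-43 + B))
(U(83, -53) - 10130)/(3506 + √(D(-51) - 18665)) = (-53*83² - 10130)/(3506 + √(2*(-51)/(-43 - 51) - 18665)) = (-53*6889 - 10130)/(3506 + √(2*(-51)/(-94) - 18665)) = (-365117 - 10130)/(3506 + √(2*(-51)*(-1/94) - 18665)) = -375247/(3506 + √(51/47 - 18665)) = -375247/(3506 + √(-877204/47)) = -375247/(3506 + 2*I*√10307147/47)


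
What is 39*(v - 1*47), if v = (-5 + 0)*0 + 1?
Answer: -1794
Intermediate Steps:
v = 1 (v = -5*0 + 1 = 0 + 1 = 1)
39*(v - 1*47) = 39*(1 - 1*47) = 39*(1 - 47) = 39*(-46) = -1794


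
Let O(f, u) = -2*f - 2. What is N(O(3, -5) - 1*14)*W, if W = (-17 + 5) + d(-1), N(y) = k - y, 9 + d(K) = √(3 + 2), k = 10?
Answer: -672 + 32*√5 ≈ -600.45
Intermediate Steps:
O(f, u) = -2 - 2*f
d(K) = -9 + √5 (d(K) = -9 + √(3 + 2) = -9 + √5)
N(y) = 10 - y
W = -21 + √5 (W = (-17 + 5) + (-9 + √5) = -12 + (-9 + √5) = -21 + √5 ≈ -18.764)
N(O(3, -5) - 1*14)*W = (10 - ((-2 - 2*3) - 1*14))*(-21 + √5) = (10 - ((-2 - 6) - 14))*(-21 + √5) = (10 - (-8 - 14))*(-21 + √5) = (10 - 1*(-22))*(-21 + √5) = (10 + 22)*(-21 + √5) = 32*(-21 + √5) = -672 + 32*√5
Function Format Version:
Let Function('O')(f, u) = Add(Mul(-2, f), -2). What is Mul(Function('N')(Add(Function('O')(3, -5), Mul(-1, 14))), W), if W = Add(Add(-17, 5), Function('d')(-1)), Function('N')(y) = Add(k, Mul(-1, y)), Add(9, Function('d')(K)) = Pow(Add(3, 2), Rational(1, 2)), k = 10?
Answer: Add(-672, Mul(32, Pow(5, Rational(1, 2)))) ≈ -600.45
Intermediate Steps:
Function('O')(f, u) = Add(-2, Mul(-2, f))
Function('d')(K) = Add(-9, Pow(5, Rational(1, 2))) (Function('d')(K) = Add(-9, Pow(Add(3, 2), Rational(1, 2))) = Add(-9, Pow(5, Rational(1, 2))))
Function('N')(y) = Add(10, Mul(-1, y))
W = Add(-21, Pow(5, Rational(1, 2))) (W = Add(Add(-17, 5), Add(-9, Pow(5, Rational(1, 2)))) = Add(-12, Add(-9, Pow(5, Rational(1, 2)))) = Add(-21, Pow(5, Rational(1, 2))) ≈ -18.764)
Mul(Function('N')(Add(Function('O')(3, -5), Mul(-1, 14))), W) = Mul(Add(10, Mul(-1, Add(Add(-2, Mul(-2, 3)), Mul(-1, 14)))), Add(-21, Pow(5, Rational(1, 2)))) = Mul(Add(10, Mul(-1, Add(Add(-2, -6), -14))), Add(-21, Pow(5, Rational(1, 2)))) = Mul(Add(10, Mul(-1, Add(-8, -14))), Add(-21, Pow(5, Rational(1, 2)))) = Mul(Add(10, Mul(-1, -22)), Add(-21, Pow(5, Rational(1, 2)))) = Mul(Add(10, 22), Add(-21, Pow(5, Rational(1, 2)))) = Mul(32, Add(-21, Pow(5, Rational(1, 2)))) = Add(-672, Mul(32, Pow(5, Rational(1, 2))))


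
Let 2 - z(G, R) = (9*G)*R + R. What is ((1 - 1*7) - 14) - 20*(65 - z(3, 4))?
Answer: -3520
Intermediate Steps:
z(G, R) = 2 - R - 9*G*R (z(G, R) = 2 - ((9*G)*R + R) = 2 - (9*G*R + R) = 2 - (R + 9*G*R) = 2 + (-R - 9*G*R) = 2 - R - 9*G*R)
((1 - 1*7) - 14) - 20*(65 - z(3, 4)) = ((1 - 1*7) - 14) - 20*(65 - (2 - 1*4 - 9*3*4)) = ((1 - 7) - 14) - 20*(65 - (2 - 4 - 108)) = (-6 - 14) - 20*(65 - 1*(-110)) = -20 - 20*(65 + 110) = -20 - 20*175 = -20 - 3500 = -3520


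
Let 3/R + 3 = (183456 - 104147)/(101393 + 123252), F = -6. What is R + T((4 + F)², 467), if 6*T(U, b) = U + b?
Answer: 23002103/297313 ≈ 77.367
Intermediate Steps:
T(U, b) = U/6 + b/6 (T(U, b) = (U + b)/6 = U/6 + b/6)
R = -673935/594626 (R = 3/(-3 + (183456 - 104147)/(101393 + 123252)) = 3/(-3 + 79309/224645) = 3/(-594626/224645) = 3*(-224645/594626) = -673935/594626 ≈ -1.1334)
R + T((4 + F)², 467) = -673935/594626 + ((4 - 6)²/6 + (⅙)*467) = -673935/594626 + ((⅙)*(-2)² + 467/6) = -673935/594626 + ((⅙)*4 + 467/6) = -673935/594626 + (⅔ + 467/6) = -673935/594626 + 157/2 = 23002103/297313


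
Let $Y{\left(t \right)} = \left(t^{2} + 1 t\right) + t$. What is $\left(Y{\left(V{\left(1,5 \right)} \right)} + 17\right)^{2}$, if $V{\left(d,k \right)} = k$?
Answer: $2704$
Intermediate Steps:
$Y{\left(t \right)} = t^{2} + 2 t$ ($Y{\left(t \right)} = \left(t^{2} + t\right) + t = \left(t + t^{2}\right) + t = t^{2} + 2 t$)
$\left(Y{\left(V{\left(1,5 \right)} \right)} + 17\right)^{2} = \left(5 \left(2 + 5\right) + 17\right)^{2} = \left(5 \cdot 7 + 17\right)^{2} = \left(35 + 17\right)^{2} = 52^{2} = 2704$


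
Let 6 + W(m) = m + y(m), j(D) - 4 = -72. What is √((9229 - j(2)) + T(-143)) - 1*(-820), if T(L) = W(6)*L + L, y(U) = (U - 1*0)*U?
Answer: 820 + √4006 ≈ 883.29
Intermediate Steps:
y(U) = U² (y(U) = (U + 0)*U = U*U = U²)
j(D) = -68 (j(D) = 4 - 72 = -68)
W(m) = -6 + m + m² (W(m) = -6 + (m + m²) = -6 + m + m²)
T(L) = 37*L (T(L) = (-6 + 6 + 6²)*L + L = (-6 + 6 + 36)*L + L = 36*L + L = 37*L)
√((9229 - j(2)) + T(-143)) - 1*(-820) = √((9229 - 1*(-68)) + 37*(-143)) - 1*(-820) = √((9229 + 68) - 5291) + 820 = √(9297 - 5291) + 820 = √4006 + 820 = 820 + √4006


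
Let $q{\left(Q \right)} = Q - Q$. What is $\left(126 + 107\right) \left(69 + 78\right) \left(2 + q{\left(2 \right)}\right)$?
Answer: $68502$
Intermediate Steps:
$q{\left(Q \right)} = 0$
$\left(126 + 107\right) \left(69 + 78\right) \left(2 + q{\left(2 \right)}\right) = \left(126 + 107\right) \left(69 + 78\right) \left(2 + 0\right) = 233 \cdot 147 \cdot 2 = 233 \cdot 294 = 68502$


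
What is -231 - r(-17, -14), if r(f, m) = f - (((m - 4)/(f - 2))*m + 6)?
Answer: -4204/19 ≈ -221.26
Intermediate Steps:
r(f, m) = -6 + f - m*(-4 + m)/(-2 + f) (r(f, m) = f - (((-4 + m)/(-2 + f))*m + 6) = f - (m*(-4 + m)/(-2 + f) + 6) = f - (6 + m*(-4 + m)/(-2 + f)) = f + (-6 - m*(-4 + m)/(-2 + f)) = -6 + f - m*(-4 + m)/(-2 + f))
-231 - r(-17, -14) = -231 - (12 + (-17)² - 1*(-14)² - 8*(-17) + 4*(-14))/(-2 - 17) = -231 - (12 + 289 - 1*196 + 136 - 56)/(-19) = -231 - (-1)*(12 + 289 - 196 + 136 - 56)/19 = -231 - (-1)*185/19 = -231 - 1*(-185/19) = -231 + 185/19 = -4204/19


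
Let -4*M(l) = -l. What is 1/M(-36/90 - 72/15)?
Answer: -10/13 ≈ -0.76923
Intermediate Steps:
M(l) = l/4 (M(l) = -(-1)*l/4 = l/4)
1/M(-36/90 - 72/15) = 1/((-36/90 - 72/15)/4) = 1/((-36*1/90 - 72*1/15)/4) = 1/((-2/5 - 24/5)/4) = 1/((1/4)*(-26/5)) = 1/(-13/10) = -10/13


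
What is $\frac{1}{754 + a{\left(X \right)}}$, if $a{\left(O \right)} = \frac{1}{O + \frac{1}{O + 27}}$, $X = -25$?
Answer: $\frac{49}{36944} \approx 0.0013263$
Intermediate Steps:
$a{\left(O \right)} = \frac{1}{O + \frac{1}{27 + O}}$
$\frac{1}{754 + a{\left(X \right)}} = \frac{1}{754 + \frac{27 - 25}{1 + \left(-25\right)^{2} + 27 \left(-25\right)}} = \frac{1}{754 + \frac{1}{1 + 625 - 675} \cdot 2} = \frac{1}{754 + \frac{1}{-49} \cdot 2} = \frac{1}{754 - \frac{2}{49}} = \frac{1}{\frac{36944}{49}} = \frac{49}{36944}$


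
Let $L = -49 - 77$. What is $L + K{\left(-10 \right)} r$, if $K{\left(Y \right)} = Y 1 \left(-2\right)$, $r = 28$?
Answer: $434$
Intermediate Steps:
$L = -126$ ($L = -49 - 77 = -126$)
$K{\left(Y \right)} = - 2 Y$ ($K{\left(Y \right)} = Y \left(-2\right) = - 2 Y$)
$L + K{\left(-10 \right)} r = -126 + \left(-2\right) \left(-10\right) 28 = -126 + 20 \cdot 28 = -126 + 560 = 434$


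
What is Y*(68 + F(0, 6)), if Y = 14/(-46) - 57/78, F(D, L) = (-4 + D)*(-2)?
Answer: -23522/299 ≈ -78.669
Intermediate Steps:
F(D, L) = 8 - 2*D
Y = -619/598 (Y = 14*(-1/46) - 57*1/78 = -7/23 - 19/26 = -619/598 ≈ -1.0351)
Y*(68 + F(0, 6)) = -619*(68 + (8 - 2*0))/598 = -619*(68 + (8 + 0))/598 = -619*(68 + 8)/598 = -619/598*76 = -23522/299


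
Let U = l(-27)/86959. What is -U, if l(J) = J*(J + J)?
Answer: -1458/86959 ≈ -0.016767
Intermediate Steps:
l(J) = 2*J² (l(J) = J*(2*J) = 2*J²)
U = 1458/86959 (U = (2*(-27)²)/86959 = (2*729)*(1/86959) = 1458*(1/86959) = 1458/86959 ≈ 0.016767)
-U = -1*1458/86959 = -1458/86959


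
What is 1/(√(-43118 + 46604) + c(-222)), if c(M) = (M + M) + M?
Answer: -111/73345 - √3486/440070 ≈ -0.0016476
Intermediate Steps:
c(M) = 3*M (c(M) = 2*M + M = 3*M)
1/(√(-43118 + 46604) + c(-222)) = 1/(√(-43118 + 46604) + 3*(-222)) = 1/(√3486 - 666) = 1/(-666 + √3486)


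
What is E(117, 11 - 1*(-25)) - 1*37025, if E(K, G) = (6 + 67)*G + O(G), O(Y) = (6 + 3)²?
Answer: -34316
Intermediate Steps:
O(Y) = 81 (O(Y) = 9² = 81)
E(K, G) = 81 + 73*G (E(K, G) = (6 + 67)*G + 81 = 73*G + 81 = 81 + 73*G)
E(117, 11 - 1*(-25)) - 1*37025 = (81 + 73*(11 - 1*(-25))) - 1*37025 = (81 + 73*(11 + 25)) - 37025 = (81 + 73*36) - 37025 = (81 + 2628) - 37025 = 2709 - 37025 = -34316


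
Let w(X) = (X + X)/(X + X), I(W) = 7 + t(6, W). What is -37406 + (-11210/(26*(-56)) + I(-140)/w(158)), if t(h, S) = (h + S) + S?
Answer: -27420339/728 ≈ -37665.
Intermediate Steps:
t(h, S) = h + 2*S (t(h, S) = (S + h) + S = h + 2*S)
I(W) = 13 + 2*W (I(W) = 7 + (6 + 2*W) = 13 + 2*W)
w(X) = 1 (w(X) = (2*X)/((2*X)) = (2*X)*(1/(2*X)) = 1)
-37406 + (-11210/(26*(-56)) + I(-140)/w(158)) = -37406 + (-11210/(26*(-56)) + (13 + 2*(-140))/1) = -37406 + (-11210/(-1456) + (13 - 280)*1) = -37406 + (-11210*(-1/1456) - 267*1) = -37406 + (5605/728 - 267) = -37406 - 188771/728 = -27420339/728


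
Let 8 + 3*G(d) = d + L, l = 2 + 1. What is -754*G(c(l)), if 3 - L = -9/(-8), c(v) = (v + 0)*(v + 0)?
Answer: -8671/12 ≈ -722.58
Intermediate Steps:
l = 3
c(v) = v² (c(v) = v*v = v²)
L = 15/8 (L = 3 - (-9)/(-8) = 3 - (-9)*(-1)/8 = 3 - 1*9/8 = 3 - 9/8 = 15/8 ≈ 1.8750)
G(d) = -49/24 + d/3 (G(d) = -8/3 + (d + 15/8)/3 = -8/3 + (15/8 + d)/3 = -8/3 + (5/8 + d/3) = -49/24 + d/3)
-754*G(c(l)) = -754*(-49/24 + (⅓)*3²) = -754*(-49/24 + (⅓)*9) = -754*(-49/24 + 3) = -754*23/24 = -8671/12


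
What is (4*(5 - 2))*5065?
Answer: 60780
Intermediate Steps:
(4*(5 - 2))*5065 = (4*3)*5065 = 12*5065 = 60780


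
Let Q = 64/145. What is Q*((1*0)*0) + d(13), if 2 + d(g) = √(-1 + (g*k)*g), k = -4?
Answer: -2 + I*√677 ≈ -2.0 + 26.019*I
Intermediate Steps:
d(g) = -2 + √(-1 - 4*g²) (d(g) = -2 + √(-1 + (g*(-4))*g) = -2 + √(-1 + (-4*g)*g) = -2 + √(-1 - 4*g²))
Q = 64/145 (Q = 64*(1/145) = 64/145 ≈ 0.44138)
Q*((1*0)*0) + d(13) = 64*((1*0)*0)/145 + (-2 + √(-1 - 4*13²)) = 64*(0*0)/145 + (-2 + √(-1 - 4*169)) = (64/145)*0 + (-2 + √(-1 - 676)) = 0 + (-2 + √(-677)) = 0 + (-2 + I*√677) = -2 + I*√677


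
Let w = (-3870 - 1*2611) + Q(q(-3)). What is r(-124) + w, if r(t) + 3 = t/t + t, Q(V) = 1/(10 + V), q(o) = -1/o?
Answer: -204814/31 ≈ -6606.9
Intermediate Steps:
w = -200908/31 (w = (-3870 - 1*2611) + 1/(10 - 1/(-3)) = (-3870 - 2611) + 1/(10 - 1*(-1/3)) = -6481 + 1/(10 + 1/3) = -6481 + 1/(31/3) = -6481 + 3/31 = -200908/31 ≈ -6480.9)
r(t) = -2 + t (r(t) = -3 + (t/t + t) = -3 + (1 + t) = -2 + t)
r(-124) + w = (-2 - 124) - 200908/31 = -126 - 200908/31 = -204814/31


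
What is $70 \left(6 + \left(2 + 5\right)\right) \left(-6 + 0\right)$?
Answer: $-5460$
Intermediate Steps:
$70 \left(6 + \left(2 + 5\right)\right) \left(-6 + 0\right) = 70 \left(6 + 7\right) \left(-6\right) = 70 \cdot 13 \left(-6\right) = 70 \left(-78\right) = -5460$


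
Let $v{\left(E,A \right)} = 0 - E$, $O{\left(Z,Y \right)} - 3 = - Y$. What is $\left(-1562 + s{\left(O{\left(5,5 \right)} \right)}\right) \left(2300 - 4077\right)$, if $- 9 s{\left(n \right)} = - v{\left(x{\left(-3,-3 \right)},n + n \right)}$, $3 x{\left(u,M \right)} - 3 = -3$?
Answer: $2775674$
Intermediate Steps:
$O{\left(Z,Y \right)} = 3 - Y$
$x{\left(u,M \right)} = 0$ ($x{\left(u,M \right)} = 1 + \frac{1}{3} \left(-3\right) = 1 - 1 = 0$)
$v{\left(E,A \right)} = - E$
$s{\left(n \right)} = 0$ ($s{\left(n \right)} = - \frac{\left(-1\right) \left(\left(-1\right) 0\right)}{9} = - \frac{\left(-1\right) 0}{9} = \left(- \frac{1}{9}\right) 0 = 0$)
$\left(-1562 + s{\left(O{\left(5,5 \right)} \right)}\right) \left(2300 - 4077\right) = \left(-1562 + 0\right) \left(2300 - 4077\right) = \left(-1562\right) \left(-1777\right) = 2775674$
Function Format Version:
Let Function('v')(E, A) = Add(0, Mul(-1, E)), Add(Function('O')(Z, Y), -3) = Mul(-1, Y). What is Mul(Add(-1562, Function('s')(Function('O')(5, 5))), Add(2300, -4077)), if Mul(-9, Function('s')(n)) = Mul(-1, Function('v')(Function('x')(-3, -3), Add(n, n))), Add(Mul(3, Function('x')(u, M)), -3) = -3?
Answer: 2775674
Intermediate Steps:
Function('O')(Z, Y) = Add(3, Mul(-1, Y))
Function('x')(u, M) = 0 (Function('x')(u, M) = Add(1, Mul(Rational(1, 3), -3)) = Add(1, -1) = 0)
Function('v')(E, A) = Mul(-1, E)
Function('s')(n) = 0 (Function('s')(n) = Mul(Rational(-1, 9), Mul(-1, Mul(-1, 0))) = Mul(Rational(-1, 9), Mul(-1, 0)) = Mul(Rational(-1, 9), 0) = 0)
Mul(Add(-1562, Function('s')(Function('O')(5, 5))), Add(2300, -4077)) = Mul(Add(-1562, 0), Add(2300, -4077)) = Mul(-1562, -1777) = 2775674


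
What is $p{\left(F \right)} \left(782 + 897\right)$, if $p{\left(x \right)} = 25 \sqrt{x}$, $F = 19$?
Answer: $41975 \sqrt{19} \approx 1.8296 \cdot 10^{5}$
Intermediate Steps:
$p{\left(F \right)} \left(782 + 897\right) = 25 \sqrt{19} \left(782 + 897\right) = 25 \sqrt{19} \cdot 1679 = 41975 \sqrt{19}$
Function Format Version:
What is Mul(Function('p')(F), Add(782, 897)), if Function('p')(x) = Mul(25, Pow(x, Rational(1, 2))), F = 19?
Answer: Mul(41975, Pow(19, Rational(1, 2))) ≈ 1.8296e+5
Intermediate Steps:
Mul(Function('p')(F), Add(782, 897)) = Mul(Mul(25, Pow(19, Rational(1, 2))), Add(782, 897)) = Mul(Mul(25, Pow(19, Rational(1, 2))), 1679) = Mul(41975, Pow(19, Rational(1, 2)))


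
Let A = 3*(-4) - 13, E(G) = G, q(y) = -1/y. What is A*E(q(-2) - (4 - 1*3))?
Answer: 25/2 ≈ 12.500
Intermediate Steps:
A = -25 (A = -12 - 13 = -25)
A*E(q(-2) - (4 - 1*3)) = -25*(-1/(-2) - (4 - 1*3)) = -25*(-1*(-1/2) - (4 - 3)) = -25*(1/2 - 1*1) = -25*(1/2 - 1) = -25*(-1/2) = 25/2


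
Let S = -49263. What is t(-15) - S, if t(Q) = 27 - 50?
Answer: 49240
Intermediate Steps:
t(Q) = -23
t(-15) - S = -23 - 1*(-49263) = -23 + 49263 = 49240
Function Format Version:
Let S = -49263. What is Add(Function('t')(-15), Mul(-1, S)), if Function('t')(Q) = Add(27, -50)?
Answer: 49240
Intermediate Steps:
Function('t')(Q) = -23
Add(Function('t')(-15), Mul(-1, S)) = Add(-23, Mul(-1, -49263)) = Add(-23, 49263) = 49240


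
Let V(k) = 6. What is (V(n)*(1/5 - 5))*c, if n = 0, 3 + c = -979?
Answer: 141408/5 ≈ 28282.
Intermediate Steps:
c = -982 (c = -3 - 979 = -982)
(V(n)*(1/5 - 5))*c = (6*(1/5 - 5))*(-982) = (6*(⅕ - 5))*(-982) = (6*(-24/5))*(-982) = -144/5*(-982) = 141408/5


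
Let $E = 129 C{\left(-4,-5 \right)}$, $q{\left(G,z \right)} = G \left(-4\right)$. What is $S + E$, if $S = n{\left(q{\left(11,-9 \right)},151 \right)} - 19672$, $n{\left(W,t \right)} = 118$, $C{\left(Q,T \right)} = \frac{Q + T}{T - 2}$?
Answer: $- \frac{135717}{7} \approx -19388.0$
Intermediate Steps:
$q{\left(G,z \right)} = - 4 G$
$C{\left(Q,T \right)} = \frac{Q + T}{-2 + T}$
$E = \frac{1161}{7}$ ($E = 129 \frac{-4 - 5}{-2 - 5} = 129 \frac{1}{-7} \left(-9\right) = 129 \left(\left(- \frac{1}{7}\right) \left(-9\right)\right) = 129 \cdot \frac{9}{7} = \frac{1161}{7} \approx 165.86$)
$S = -19554$ ($S = 118 - 19672 = -19554$)
$S + E = -19554 + \frac{1161}{7} = - \frac{135717}{7}$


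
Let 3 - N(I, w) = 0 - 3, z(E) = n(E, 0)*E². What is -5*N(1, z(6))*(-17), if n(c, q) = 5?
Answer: 510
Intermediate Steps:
z(E) = 5*E²
N(I, w) = 6 (N(I, w) = 3 - (0 - 3) = 3 - 1*(-3) = 3 + 3 = 6)
-5*N(1, z(6))*(-17) = -5*6*(-17) = -30*(-17) = 510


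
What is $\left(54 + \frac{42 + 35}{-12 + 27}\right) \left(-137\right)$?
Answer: $- \frac{121519}{15} \approx -8101.3$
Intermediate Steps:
$\left(54 + \frac{42 + 35}{-12 + 27}\right) \left(-137\right) = \left(54 + \frac{77}{15}\right) \left(-137\right) = \frac{887}{15} \left(-137\right) = - \frac{121519}{15}$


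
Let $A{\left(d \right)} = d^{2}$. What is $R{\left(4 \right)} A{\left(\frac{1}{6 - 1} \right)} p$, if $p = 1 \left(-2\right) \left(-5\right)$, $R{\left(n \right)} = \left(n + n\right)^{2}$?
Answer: $\frac{128}{5} \approx 25.6$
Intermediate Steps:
$R{\left(n \right)} = 4 n^{2}$ ($R{\left(n \right)} = \left(2 n\right)^{2} = 4 n^{2}$)
$p = 10$ ($p = \left(-2\right) \left(-5\right) = 10$)
$R{\left(4 \right)} A{\left(\frac{1}{6 - 1} \right)} p = 4 \cdot 4^{2} \left(\frac{1}{6 - 1}\right)^{2} \cdot 10 = 4 \cdot 16 \left(\frac{1}{5}\right)^{2} \cdot 10 = \frac{64}{25} \cdot 10 = \frac{128}{5}$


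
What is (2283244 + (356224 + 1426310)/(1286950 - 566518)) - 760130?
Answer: 182883641297/120072 ≈ 1.5231e+6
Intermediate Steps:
(2283244 + (356224 + 1426310)/(1286950 - 566518)) - 760130 = (2283244 + 1782534/720432) - 760130 = (2283244 + 1782534*(1/720432)) - 760130 = (2283244 + 297089/120072) - 760130 = 274153970657/120072 - 760130 = 182883641297/120072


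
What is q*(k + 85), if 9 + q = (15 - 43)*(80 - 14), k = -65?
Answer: -37140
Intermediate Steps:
q = -1857 (q = -9 + (15 - 43)*(80 - 14) = -9 - 28*66 = -9 - 1848 = -1857)
q*(k + 85) = -1857*(-65 + 85) = -1857*20 = -37140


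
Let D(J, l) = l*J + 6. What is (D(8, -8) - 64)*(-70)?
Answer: 8540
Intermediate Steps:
D(J, l) = 6 + J*l (D(J, l) = J*l + 6 = 6 + J*l)
(D(8, -8) - 64)*(-70) = ((6 + 8*(-8)) - 64)*(-70) = ((6 - 64) - 64)*(-70) = (-58 - 64)*(-70) = -122*(-70) = 8540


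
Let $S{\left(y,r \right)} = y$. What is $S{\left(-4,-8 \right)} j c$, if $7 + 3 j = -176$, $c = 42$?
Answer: $10248$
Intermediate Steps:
$j = -61$ ($j = - \frac{7}{3} + \frac{1}{3} \left(-176\right) = - \frac{7}{3} - \frac{176}{3} = -61$)
$S{\left(-4,-8 \right)} j c = \left(-4\right) \left(-61\right) 42 = 244 \cdot 42 = 10248$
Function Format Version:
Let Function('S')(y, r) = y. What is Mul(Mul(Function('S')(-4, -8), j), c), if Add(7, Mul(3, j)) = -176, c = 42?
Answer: 10248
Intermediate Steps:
j = -61 (j = Add(Rational(-7, 3), Mul(Rational(1, 3), -176)) = Add(Rational(-7, 3), Rational(-176, 3)) = -61)
Mul(Mul(Function('S')(-4, -8), j), c) = Mul(Mul(-4, -61), 42) = Mul(244, 42) = 10248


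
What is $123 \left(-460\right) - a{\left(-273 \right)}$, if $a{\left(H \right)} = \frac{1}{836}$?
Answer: $- \frac{47300881}{836} \approx -56580.0$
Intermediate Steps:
$a{\left(H \right)} = \frac{1}{836}$
$123 \left(-460\right) - a{\left(-273 \right)} = 123 \left(-460\right) - \frac{1}{836} = -56580 - \frac{1}{836} = - \frac{47300881}{836}$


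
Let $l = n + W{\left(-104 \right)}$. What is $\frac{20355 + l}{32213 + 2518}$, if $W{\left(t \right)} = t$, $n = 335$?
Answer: $\frac{6862}{11577} \approx 0.59273$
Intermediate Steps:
$l = 231$ ($l = 335 - 104 = 231$)
$\frac{20355 + l}{32213 + 2518} = \frac{20355 + 231}{32213 + 2518} = \frac{20586}{34731} = 20586 \cdot \frac{1}{34731} = \frac{6862}{11577}$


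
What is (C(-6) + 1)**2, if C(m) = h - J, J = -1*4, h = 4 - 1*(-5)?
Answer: 196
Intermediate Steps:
h = 9 (h = 4 + 5 = 9)
J = -4
C(m) = 13 (C(m) = 9 - 1*(-4) = 9 + 4 = 13)
(C(-6) + 1)**2 = (13 + 1)**2 = 14**2 = 196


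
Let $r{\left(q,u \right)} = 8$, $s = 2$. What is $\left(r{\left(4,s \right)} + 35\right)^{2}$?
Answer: $1849$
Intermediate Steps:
$\left(r{\left(4,s \right)} + 35\right)^{2} = \left(8 + 35\right)^{2} = 43^{2} = 1849$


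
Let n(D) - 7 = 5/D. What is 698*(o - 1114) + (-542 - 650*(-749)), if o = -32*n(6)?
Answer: -1398688/3 ≈ -4.6623e+5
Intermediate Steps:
n(D) = 7 + 5/D
o = -752/3 (o = -32*(7 + 5/6) = -32*(7 + 5*(⅙)) = -32*(7 + ⅚) = -32*47/6 = -752/3 ≈ -250.67)
698*(o - 1114) + (-542 - 650*(-749)) = 698*(-752/3 - 1114) + (-542 - 650*(-749)) = 698*(-4094/3) + (-542 + 486850) = -2857612/3 + 486308 = -1398688/3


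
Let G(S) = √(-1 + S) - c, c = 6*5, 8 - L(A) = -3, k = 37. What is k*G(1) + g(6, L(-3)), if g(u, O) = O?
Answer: -1099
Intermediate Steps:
L(A) = 11 (L(A) = 8 - 1*(-3) = 8 + 3 = 11)
c = 30
G(S) = -30 + √(-1 + S) (G(S) = √(-1 + S) - 1*30 = √(-1 + S) - 30 = -30 + √(-1 + S))
k*G(1) + g(6, L(-3)) = 37*(-30 + √(-1 + 1)) + 11 = 37*(-30 + √0) + 11 = 37*(-30 + 0) + 11 = 37*(-30) + 11 = -1110 + 11 = -1099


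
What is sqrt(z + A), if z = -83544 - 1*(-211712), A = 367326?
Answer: sqrt(495494) ≈ 703.91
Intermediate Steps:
z = 128168 (z = -83544 + 211712 = 128168)
sqrt(z + A) = sqrt(128168 + 367326) = sqrt(495494)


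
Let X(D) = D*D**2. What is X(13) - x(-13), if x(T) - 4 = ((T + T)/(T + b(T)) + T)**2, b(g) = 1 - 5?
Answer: 595752/289 ≈ 2061.4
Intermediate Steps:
b(g) = -4
X(D) = D**3
x(T) = 4 + (T + 2*T/(-4 + T))**2 (x(T) = 4 + ((T + T)/(T - 4) + T)**2 = 4 + ((2*T)/(-4 + T) + T)**2 = 4 + (2*T/(-4 + T) + T)**2 = 4 + (T + 2*T/(-4 + T))**2)
X(13) - x(-13) = 13**3 - (4 + (-13)**2*(-2 - 13)**2/(-4 - 13)**2) = 2197 - (4 + 169*(-15)**2/(-17)**2) = 2197 - (4 + 169*(1/289)*225) = 2197 - (4 + 38025/289) = 2197 - 1*39181/289 = 2197 - 39181/289 = 595752/289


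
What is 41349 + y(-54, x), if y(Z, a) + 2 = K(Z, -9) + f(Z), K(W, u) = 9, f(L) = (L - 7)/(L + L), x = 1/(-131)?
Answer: 4466509/108 ≈ 41357.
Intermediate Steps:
x = -1/131 ≈ -0.0076336
f(L) = (-7 + L)/(2*L) (f(L) = (-7 + L)/((2*L)) = (-7 + L)*(1/(2*L)) = (-7 + L)/(2*L))
y(Z, a) = 7 + (-7 + Z)/(2*Z) (y(Z, a) = -2 + (9 + (-7 + Z)/(2*Z)) = 7 + (-7 + Z)/(2*Z))
41349 + y(-54, x) = 41349 + (1/2)*(-7 + 15*(-54))/(-54) = 41349 + (1/2)*(-1/54)*(-7 - 810) = 41349 + (1/2)*(-1/54)*(-817) = 41349 + 817/108 = 4466509/108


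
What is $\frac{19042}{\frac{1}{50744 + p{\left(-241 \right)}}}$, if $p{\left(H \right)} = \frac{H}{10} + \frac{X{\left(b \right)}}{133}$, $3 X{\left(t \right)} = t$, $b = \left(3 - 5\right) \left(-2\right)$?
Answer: $\frac{1926788010761}{1995} \approx 9.6581 \cdot 10^{8}$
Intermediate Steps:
$b = 4$ ($b = \left(-2\right) \left(-2\right) = 4$)
$X{\left(t \right)} = \frac{t}{3}$
$p{\left(H \right)} = \frac{4}{399} + \frac{H}{10}$ ($p{\left(H \right)} = \frac{H}{10} + \frac{\frac{1}{3} \cdot 4}{133} = H \frac{1}{10} + \frac{4}{3} \cdot \frac{1}{133} = \frac{H}{10} + \frac{4}{399} = \frac{4}{399} + \frac{H}{10}$)
$\frac{19042}{\frac{1}{50744 + p{\left(-241 \right)}}} = \frac{19042}{\frac{1}{50744 + \left(\frac{4}{399} + \frac{1}{10} \left(-241\right)\right)}} = \frac{19042}{\frac{1}{50744 + \left(\frac{4}{399} - \frac{241}{10}\right)}} = \frac{19042}{\frac{1}{50744 - \frac{96119}{3990}}} = \frac{19042}{\frac{1}{\frac{202372441}{3990}}} = \frac{19042}{\frac{3990}{202372441}} = 19042 \cdot \frac{202372441}{3990} = \frac{1926788010761}{1995}$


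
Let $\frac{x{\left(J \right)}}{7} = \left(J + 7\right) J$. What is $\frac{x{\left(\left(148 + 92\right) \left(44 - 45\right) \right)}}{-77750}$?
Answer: $- \frac{39144}{7775} \approx -5.0346$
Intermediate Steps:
$x{\left(J \right)} = 7 J \left(7 + J\right)$ ($x{\left(J \right)} = 7 \left(J + 7\right) J = 7 \left(7 + J\right) J = 7 J \left(7 + J\right)$)
$\frac{x{\left(\left(148 + 92\right) \left(44 - 45\right) \right)}}{-77750} = \frac{7 \left(148 + 92\right) \left(44 - 45\right) \left(7 + \left(148 + 92\right) \left(44 - 45\right)\right)}{-77750} = 7 \cdot 240 \left(-1\right) \left(7 + 240 \left(-1\right)\right) \left(- \frac{1}{77750}\right) = 7 \left(-240\right) \left(7 - 240\right) \left(- \frac{1}{77750}\right) = 7 \left(-240\right) \left(-233\right) \left(- \frac{1}{77750}\right) = 391440 \left(- \frac{1}{77750}\right) = - \frac{39144}{7775}$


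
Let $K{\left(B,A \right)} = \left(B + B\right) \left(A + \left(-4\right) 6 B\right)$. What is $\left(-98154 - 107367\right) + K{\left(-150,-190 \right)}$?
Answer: $-1228521$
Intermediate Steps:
$K{\left(B,A \right)} = 2 B \left(A - 24 B\right)$
$\left(-98154 - 107367\right) + K{\left(-150,-190 \right)} = \left(-98154 - 107367\right) + 2 \left(-150\right) \left(-190 - -3600\right) = -205521 + 2 \left(-150\right) \left(-190 + 3600\right) = -205521 + 2 \left(-150\right) 3410 = -205521 - 1023000 = -1228521$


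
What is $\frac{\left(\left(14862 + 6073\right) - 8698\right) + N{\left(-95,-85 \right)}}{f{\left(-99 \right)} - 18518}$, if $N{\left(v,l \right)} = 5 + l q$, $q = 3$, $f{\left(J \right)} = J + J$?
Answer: $- \frac{11987}{18716} \approx -0.64047$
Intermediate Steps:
$f{\left(J \right)} = 2 J$
$N{\left(v,l \right)} = 5 + 3 l$ ($N{\left(v,l \right)} = 5 + l 3 = 5 + 3 l$)
$\frac{\left(\left(14862 + 6073\right) - 8698\right) + N{\left(-95,-85 \right)}}{f{\left(-99 \right)} - 18518} = \frac{\left(\left(14862 + 6073\right) - 8698\right) + \left(5 + 3 \left(-85\right)\right)}{2 \left(-99\right) - 18518} = \frac{\left(20935 - 8698\right) + \left(5 - 255\right)}{-198 - 18518} = \frac{12237 - 250}{-18716} = 11987 \left(- \frac{1}{18716}\right) = - \frac{11987}{18716}$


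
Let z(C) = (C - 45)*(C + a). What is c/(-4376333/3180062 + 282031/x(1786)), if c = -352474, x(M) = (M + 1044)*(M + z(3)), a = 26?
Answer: 900881046435403360/3068908325799 ≈ 2.9355e+5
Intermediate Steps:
z(C) = (-45 + C)*(26 + C) (z(C) = (C - 45)*(C + 26) = (-45 + C)*(26 + C))
x(M) = (-1218 + M)*(1044 + M) (x(M) = (M + 1044)*(M + (-1170 + 3**2 - 19*3)) = (1044 + M)*(M + (-1170 + 9 - 57)) = (1044 + M)*(M - 1218) = (1044 + M)*(-1218 + M) = (-1218 + M)*(1044 + M))
c/(-4376333/3180062 + 282031/x(1786)) = -352474/(-4376333/3180062 + 282031/(-1271592 + 1786**2 - 174*1786)) = -352474/(-4376333*1/3180062 + 282031/(-1271592 + 3189796 - 310764)) = -352474/(-4376333/3180062 + 282031/1607440) = -352474/(-3068908325799/2555879430640) = -352474*(-2555879430640/3068908325799) = 900881046435403360/3068908325799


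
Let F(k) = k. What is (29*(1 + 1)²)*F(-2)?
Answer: -232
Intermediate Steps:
(29*(1 + 1)²)*F(-2) = (29*(1 + 1)²)*(-2) = (29*2²)*(-2) = (29*4)*(-2) = 116*(-2) = -232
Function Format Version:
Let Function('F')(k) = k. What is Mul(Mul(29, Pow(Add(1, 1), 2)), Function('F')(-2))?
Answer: -232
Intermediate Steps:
Mul(Mul(29, Pow(Add(1, 1), 2)), Function('F')(-2)) = Mul(Mul(29, Pow(Add(1, 1), 2)), -2) = Mul(Mul(29, Pow(2, 2)), -2) = Mul(Mul(29, 4), -2) = Mul(116, -2) = -232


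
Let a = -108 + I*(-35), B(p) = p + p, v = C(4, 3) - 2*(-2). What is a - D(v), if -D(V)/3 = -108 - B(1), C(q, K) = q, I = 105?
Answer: -4113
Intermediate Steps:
v = 8 (v = 4 - 2*(-2) = 4 + 4 = 8)
B(p) = 2*p
D(V) = 330 (D(V) = -3*(-108 - 2) = -3*(-110) = 330)
a = -3783 (a = -108 + 105*(-35) = -108 - 3675 = -3783)
a - D(v) = -3783 - 1*330 = -3783 - 330 = -4113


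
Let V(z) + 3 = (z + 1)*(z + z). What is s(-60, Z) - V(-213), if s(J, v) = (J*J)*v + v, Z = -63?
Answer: -317172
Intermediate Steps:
V(z) = -3 + 2*z*(1 + z) (V(z) = -3 + (z + 1)*(z + z) = -3 + (1 + z)*(2*z) = -3 + 2*z*(1 + z))
s(J, v) = v + v*J**2 (s(J, v) = J**2*v + v = v*J**2 + v = v + v*J**2)
s(-60, Z) - V(-213) = -63*(1 + (-60)**2) - (-3 + 2*(-213) + 2*(-213)**2) = -63*(1 + 3600) - (-3 - 426 + 2*45369) = -63*3601 - (-3 - 426 + 90738) = -226863 - 1*90309 = -226863 - 90309 = -317172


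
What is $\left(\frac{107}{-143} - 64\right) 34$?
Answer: $- \frac{314806}{143} \approx -2201.4$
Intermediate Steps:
$\left(\frac{107}{-143} - 64\right) 34 = \left(107 \left(- \frac{1}{143}\right) - 64\right) 34 = \left(- \frac{107}{143} - 64\right) 34 = \left(- \frac{9259}{143}\right) 34 = - \frac{314806}{143}$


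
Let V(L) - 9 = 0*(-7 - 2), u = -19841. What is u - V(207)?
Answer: -19850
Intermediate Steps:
V(L) = 9 (V(L) = 9 + 0*(-7 - 2) = 9 + 0*(-9) = 9 + 0 = 9)
u - V(207) = -19841 - 1*9 = -19841 - 9 = -19850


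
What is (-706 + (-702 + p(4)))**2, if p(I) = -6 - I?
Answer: 2010724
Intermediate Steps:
(-706 + (-702 + p(4)))**2 = (-706 + (-702 + (-6 - 1*4)))**2 = (-706 + (-702 + (-6 - 4)))**2 = (-706 + (-702 - 10))**2 = (-706 - 712)**2 = (-1418)**2 = 2010724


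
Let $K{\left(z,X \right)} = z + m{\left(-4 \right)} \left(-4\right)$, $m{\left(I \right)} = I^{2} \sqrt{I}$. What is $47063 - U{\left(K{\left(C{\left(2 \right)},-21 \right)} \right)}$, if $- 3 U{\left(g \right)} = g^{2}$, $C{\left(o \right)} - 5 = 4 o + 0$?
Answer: $41658 - \frac{3328 i}{3} \approx 41658.0 - 1109.3 i$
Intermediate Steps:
$m{\left(I \right)} = I^{\frac{5}{2}}$
$C{\left(o \right)} = 5 + 4 o$ ($C{\left(o \right)} = 5 + \left(4 o + 0\right) = 5 + 4 o$)
$K{\left(z,X \right)} = z - 128 i$ ($K{\left(z,X \right)} = z + \left(-4\right)^{\frac{5}{2}} \left(-4\right) = z + 32 i \left(-4\right) = z - 128 i$)
$U{\left(g \right)} = - \frac{g^{2}}{3}$
$47063 - U{\left(K{\left(C{\left(2 \right)},-21 \right)} \right)} = 47063 - - \frac{\left(\left(5 + 4 \cdot 2\right) - 128 i\right)^{2}}{3} = 47063 - - \frac{\left(\left(5 + 8\right) - 128 i\right)^{2}}{3} = 47063 - - \frac{\left(13 - 128 i\right)^{2}}{3} = 47063 + \frac{\left(13 - 128 i\right)^{2}}{3}$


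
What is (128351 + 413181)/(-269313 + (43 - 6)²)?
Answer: -135383/66986 ≈ -2.0211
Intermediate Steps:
(128351 + 413181)/(-269313 + (43 - 6)²) = 541532/(-269313 + 37²) = 541532/(-269313 + 1369) = 541532/(-267944) = 541532*(-1/267944) = -135383/66986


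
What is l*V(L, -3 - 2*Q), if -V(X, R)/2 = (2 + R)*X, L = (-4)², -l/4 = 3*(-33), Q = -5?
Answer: -114048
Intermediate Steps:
l = 396 (l = -12*(-33) = -4*(-99) = 396)
L = 16
V(X, R) = -2*X*(2 + R) (V(X, R) = -2*(2 + R)*X = -2*X*(2 + R))
l*V(L, -3 - 2*Q) = 396*(-2*16*(2 + (-3 - 2*(-5)))) = 396*(-2*16*(2 + (-3 + 10))) = 396*(-2*16*(2 + 7)) = 396*(-2*16*9) = 396*(-288) = -114048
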